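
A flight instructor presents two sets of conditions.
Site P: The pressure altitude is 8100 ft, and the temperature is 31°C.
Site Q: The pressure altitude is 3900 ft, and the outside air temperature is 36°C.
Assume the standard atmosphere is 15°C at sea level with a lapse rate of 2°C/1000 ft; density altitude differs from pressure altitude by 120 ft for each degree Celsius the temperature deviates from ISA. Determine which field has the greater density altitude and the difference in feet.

Site P by 4608 ft

Site P: ISA temp = -1.2°C, deviation +32.2°C, DA = 8100 + 120 × 32.2 = 11964 ft.
Site Q: ISA temp = 7.2°C, deviation +28.8°C, DA = 3900 + 120 × 28.8 = 7356 ft.
Site P is higher by 11964 − 7356 = 4608 ft.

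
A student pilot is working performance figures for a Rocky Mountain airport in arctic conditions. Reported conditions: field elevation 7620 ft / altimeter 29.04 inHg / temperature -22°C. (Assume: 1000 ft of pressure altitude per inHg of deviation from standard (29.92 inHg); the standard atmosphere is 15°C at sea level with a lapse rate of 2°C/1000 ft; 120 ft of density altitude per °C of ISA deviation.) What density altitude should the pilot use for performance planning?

Pressure altitude = 7620 + (29.92 − 29.04) × 1000 = 7620 + (+880) = 8500 ft.
ISA temperature at 8500 ft = 15 − 2 × (8500/1000) = -2°C.
ISA deviation = -22 − (-2) = -20°C.
Density altitude = 8500 + 120 × (-20) = 6100 ft.

6100 ft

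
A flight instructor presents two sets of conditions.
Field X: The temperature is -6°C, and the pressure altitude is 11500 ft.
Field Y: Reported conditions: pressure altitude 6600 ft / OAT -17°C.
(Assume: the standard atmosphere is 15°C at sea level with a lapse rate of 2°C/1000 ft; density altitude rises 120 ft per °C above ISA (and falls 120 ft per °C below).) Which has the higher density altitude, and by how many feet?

Field X by 7396 ft

Field X: ISA temp = -8°C, deviation +2°C, DA = 11500 + 120 × 2 = 11740 ft.
Field Y: ISA temp = 1.8°C, deviation -18.8°C, DA = 6600 + 120 × (-18.8) = 4344 ft.
Field X is higher by 11740 − 4344 = 7396 ft.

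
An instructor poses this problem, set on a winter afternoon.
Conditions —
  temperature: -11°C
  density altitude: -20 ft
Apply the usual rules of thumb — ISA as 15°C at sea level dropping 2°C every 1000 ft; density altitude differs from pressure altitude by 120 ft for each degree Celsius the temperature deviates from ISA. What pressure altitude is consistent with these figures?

2500 ft

DA = PA + 120 × (OAT − (15 − 2·PA/1000)) = PA + 120·OAT − 1800 + 0.24·PA = 1.24·PA + 120·OAT − 1800.
So 1.24·PA = -20 − 120 × (-11) + 1800 = 3100.
PA = 3100 / 1.24 = 2500 ft.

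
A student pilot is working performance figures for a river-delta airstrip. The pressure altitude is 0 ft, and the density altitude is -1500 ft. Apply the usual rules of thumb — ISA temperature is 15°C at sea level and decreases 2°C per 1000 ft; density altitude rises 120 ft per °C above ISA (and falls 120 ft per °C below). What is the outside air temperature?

Density altitude − pressure altitude = -1500 − 0 = -1500 ft.
At 120 ft/°C that is an ISA deviation of -1500/120 = -12.5°C.
ISA temperature at 0 ft = 15 − 2 × (0/1000) = 15°C.
OAT = ISA + deviation = 15 + (-12.5) = 2.5°C.

2.5°C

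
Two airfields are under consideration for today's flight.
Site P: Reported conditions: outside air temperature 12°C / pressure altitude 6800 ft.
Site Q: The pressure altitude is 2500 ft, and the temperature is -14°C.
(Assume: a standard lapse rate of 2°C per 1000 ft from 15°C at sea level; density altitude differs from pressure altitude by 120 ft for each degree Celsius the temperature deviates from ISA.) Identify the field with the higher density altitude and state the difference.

Site P by 8452 ft

Site P: ISA temp = 1.4°C, deviation +10.6°C, DA = 6800 + 120 × 10.6 = 8072 ft.
Site Q: ISA temp = 10°C, deviation -24°C, DA = 2500 + 120 × (-24) = -380 ft.
Site P is higher by 8072 − (-380) = 8452 ft.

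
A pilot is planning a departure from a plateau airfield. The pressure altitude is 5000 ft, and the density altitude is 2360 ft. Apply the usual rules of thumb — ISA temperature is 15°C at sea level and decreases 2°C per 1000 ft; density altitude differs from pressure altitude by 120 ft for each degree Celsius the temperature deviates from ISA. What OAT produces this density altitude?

-17°C

Density altitude − pressure altitude = 2360 − 5000 = -2640 ft.
At 120 ft/°C that is an ISA deviation of -2640/120 = -22°C.
ISA temperature at 5000 ft = 15 − 2 × (5000/1000) = 5°C.
OAT = ISA + deviation = 5 + (-22) = -17°C.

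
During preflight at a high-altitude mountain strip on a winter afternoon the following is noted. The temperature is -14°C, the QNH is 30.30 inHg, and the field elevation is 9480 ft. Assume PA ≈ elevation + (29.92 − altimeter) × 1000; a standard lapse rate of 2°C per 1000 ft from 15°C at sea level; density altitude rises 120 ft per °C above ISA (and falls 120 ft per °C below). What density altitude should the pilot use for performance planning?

Pressure altitude = 9480 + (29.92 − 30.30) × 1000 = 9480 + (-380) = 9100 ft.
ISA temperature at 9100 ft = 15 − 2 × (9100/1000) = -3.2°C.
ISA deviation = -14 − (-3.2) = -10.8°C.
Density altitude = 9100 + 120 × (-10.8) = 7804 ft.

7804 ft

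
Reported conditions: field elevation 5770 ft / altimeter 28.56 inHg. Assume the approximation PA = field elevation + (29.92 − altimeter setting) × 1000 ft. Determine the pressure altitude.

Pressure correction = (29.92 − 28.56) × 1000 = +1360 ft.
Pressure altitude = 5770 + (+1360) = 7130 ft.

7130 ft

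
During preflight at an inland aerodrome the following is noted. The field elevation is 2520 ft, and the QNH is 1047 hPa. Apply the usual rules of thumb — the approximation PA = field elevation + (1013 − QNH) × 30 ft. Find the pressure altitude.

1500 ft

Pressure correction = (1013 − 1047) × 30 = -1020 ft.
Pressure altitude = 2520 + (-1020) = 1500 ft.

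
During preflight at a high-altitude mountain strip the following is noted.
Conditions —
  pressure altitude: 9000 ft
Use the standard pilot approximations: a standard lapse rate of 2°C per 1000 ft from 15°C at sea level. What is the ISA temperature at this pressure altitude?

ISA temperature = 15 − 2 × (9000/1000) = 15 − 18 = -3°C.

-3°C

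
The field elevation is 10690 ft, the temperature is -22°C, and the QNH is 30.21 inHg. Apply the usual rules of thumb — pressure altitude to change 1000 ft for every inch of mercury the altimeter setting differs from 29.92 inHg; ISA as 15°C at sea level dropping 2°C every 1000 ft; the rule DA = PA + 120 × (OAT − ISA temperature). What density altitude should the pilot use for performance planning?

Pressure altitude = 10690 + (29.92 − 30.21) × 1000 = 10690 + (-290) = 10400 ft.
ISA temperature at 10400 ft = 15 − 2 × (10400/1000) = -5.8°C.
ISA deviation = -22 − (-5.8) = -16.2°C.
Density altitude = 10400 + 120 × (-16.2) = 8456 ft.

8456 ft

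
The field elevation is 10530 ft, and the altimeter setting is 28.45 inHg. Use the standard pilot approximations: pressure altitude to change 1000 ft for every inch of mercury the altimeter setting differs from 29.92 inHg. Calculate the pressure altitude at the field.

Pressure correction = (29.92 − 28.45) × 1000 = +1470 ft.
Pressure altitude = 10530 + (+1470) = 12000 ft.

12000 ft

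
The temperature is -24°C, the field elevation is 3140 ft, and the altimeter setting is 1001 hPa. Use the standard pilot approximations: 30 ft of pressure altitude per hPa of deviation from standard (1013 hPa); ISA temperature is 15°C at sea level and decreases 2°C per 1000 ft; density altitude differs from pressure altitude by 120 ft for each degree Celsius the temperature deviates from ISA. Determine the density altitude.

-340 ft

Pressure altitude = 3140 + (1013 − 1001) × 30 = 3140 + (+360) = 3500 ft.
ISA temperature at 3500 ft = 15 − 2 × (3500/1000) = 8°C.
ISA deviation = -24 − 8 = -32°C.
Density altitude = 3500 + 120 × (-32) = -340 ft.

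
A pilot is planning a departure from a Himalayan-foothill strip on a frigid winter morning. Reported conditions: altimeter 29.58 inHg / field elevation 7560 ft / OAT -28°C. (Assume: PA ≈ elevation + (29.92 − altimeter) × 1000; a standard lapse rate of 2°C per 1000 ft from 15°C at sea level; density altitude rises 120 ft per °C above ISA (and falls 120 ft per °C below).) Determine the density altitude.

4636 ft

Pressure altitude = 7560 + (29.92 − 29.58) × 1000 = 7560 + (+340) = 7900 ft.
ISA temperature at 7900 ft = 15 − 2 × (7900/1000) = -0.8°C.
ISA deviation = -28 − (-0.8) = -27.2°C.
Density altitude = 7900 + 120 × (-27.2) = 4636 ft.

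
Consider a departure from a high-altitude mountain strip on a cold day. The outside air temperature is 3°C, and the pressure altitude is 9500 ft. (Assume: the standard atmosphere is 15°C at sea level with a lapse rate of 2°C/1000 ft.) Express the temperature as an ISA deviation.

ISA temperature at 9500 ft = 15 − 2 × (9500/1000) = -4°C.
Deviation = OAT − ISA = 3 − (-4) = +7°C.

ISA+7°C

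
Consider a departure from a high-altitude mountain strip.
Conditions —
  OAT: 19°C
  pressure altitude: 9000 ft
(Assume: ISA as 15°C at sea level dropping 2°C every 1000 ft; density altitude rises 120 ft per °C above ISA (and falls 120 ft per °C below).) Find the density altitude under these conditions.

ISA temperature at 9000 ft = 15 − 2 × (9000/1000) = -3°C.
ISA deviation = 19 − (-3) = +22°C.
Density altitude = 9000 + 120 × (22) = 9000 + (+2640) = 11640 ft.

11640 ft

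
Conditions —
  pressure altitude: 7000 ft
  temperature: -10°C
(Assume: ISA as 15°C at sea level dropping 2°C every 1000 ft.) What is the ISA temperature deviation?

ISA-11°C

ISA temperature at 7000 ft = 15 − 2 × (7000/1000) = 1°C.
Deviation = OAT − ISA = -10 − 1 = -11°C.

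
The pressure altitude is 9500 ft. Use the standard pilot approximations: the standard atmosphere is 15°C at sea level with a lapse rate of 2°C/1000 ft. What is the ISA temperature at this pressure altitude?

ISA temperature = 15 − 2 × (9500/1000) = 15 − 19 = -4°C.

-4°C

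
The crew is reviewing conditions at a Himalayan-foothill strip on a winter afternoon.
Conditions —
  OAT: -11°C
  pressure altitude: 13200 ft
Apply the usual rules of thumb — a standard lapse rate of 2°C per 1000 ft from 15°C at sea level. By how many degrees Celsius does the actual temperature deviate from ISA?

ISA+0.4°C

ISA temperature at 13200 ft = 15 − 2 × (13200/1000) = -11.4°C.
Deviation = OAT − ISA = -11 − (-11.4) = +0.4°C.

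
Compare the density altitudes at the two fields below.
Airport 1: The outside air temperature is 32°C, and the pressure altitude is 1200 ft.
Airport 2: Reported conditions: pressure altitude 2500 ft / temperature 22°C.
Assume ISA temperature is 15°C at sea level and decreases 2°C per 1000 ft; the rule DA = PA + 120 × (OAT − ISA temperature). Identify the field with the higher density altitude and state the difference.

Airport 2 by 412 ft

Airport 1: ISA temp = 12.6°C, deviation +19.4°C, DA = 1200 + 120 × 19.4 = 3528 ft.
Airport 2: ISA temp = 10°C, deviation +12°C, DA = 2500 + 120 × 12 = 3940 ft.
Airport 2 is higher by 3940 − 3528 = 412 ft.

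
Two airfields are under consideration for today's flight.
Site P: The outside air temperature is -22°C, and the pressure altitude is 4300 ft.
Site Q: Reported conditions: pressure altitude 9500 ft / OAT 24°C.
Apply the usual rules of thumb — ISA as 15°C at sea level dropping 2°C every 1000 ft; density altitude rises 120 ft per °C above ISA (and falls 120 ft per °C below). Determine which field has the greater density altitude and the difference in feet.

Site Q by 11968 ft

Site P: ISA temp = 6.4°C, deviation -28.4°C, DA = 4300 + 120 × (-28.4) = 892 ft.
Site Q: ISA temp = -4°C, deviation +28°C, DA = 9500 + 120 × 28 = 12860 ft.
Site Q is higher by 12860 − 892 = 11968 ft.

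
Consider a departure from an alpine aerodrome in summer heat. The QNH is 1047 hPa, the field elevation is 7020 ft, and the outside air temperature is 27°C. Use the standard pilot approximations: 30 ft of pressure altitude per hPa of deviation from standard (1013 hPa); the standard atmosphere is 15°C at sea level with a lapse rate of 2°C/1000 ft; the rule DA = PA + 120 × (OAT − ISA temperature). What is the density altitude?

Pressure altitude = 7020 + (1013 − 1047) × 30 = 7020 + (-1020) = 6000 ft.
ISA temperature at 6000 ft = 15 − 2 × (6000/1000) = 3°C.
ISA deviation = 27 − 3 = +24°C.
Density altitude = 6000 + 120 × (24) = 8880 ft.

8880 ft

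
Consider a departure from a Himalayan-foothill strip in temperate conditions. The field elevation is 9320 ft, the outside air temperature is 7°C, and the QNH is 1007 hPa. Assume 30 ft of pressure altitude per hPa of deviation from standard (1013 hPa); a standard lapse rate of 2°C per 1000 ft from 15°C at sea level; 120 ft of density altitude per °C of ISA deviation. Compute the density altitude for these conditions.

Pressure altitude = 9320 + (1013 − 1007) × 30 = 9320 + (+180) = 9500 ft.
ISA temperature at 9500 ft = 15 − 2 × (9500/1000) = -4°C.
ISA deviation = 7 − (-4) = +11°C.
Density altitude = 9500 + 120 × (11) = 10820 ft.

10820 ft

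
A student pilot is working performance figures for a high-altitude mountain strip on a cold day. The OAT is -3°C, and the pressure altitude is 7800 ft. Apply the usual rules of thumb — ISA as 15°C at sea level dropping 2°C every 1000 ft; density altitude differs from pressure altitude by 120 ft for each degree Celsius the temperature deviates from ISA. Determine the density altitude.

ISA temperature at 7800 ft = 15 − 2 × (7800/1000) = -0.6°C.
ISA deviation = -3 − (-0.6) = -2.4°C.
Density altitude = 7800 + 120 × (-2.4) = 7800 + (-288) = 7512 ft.

7512 ft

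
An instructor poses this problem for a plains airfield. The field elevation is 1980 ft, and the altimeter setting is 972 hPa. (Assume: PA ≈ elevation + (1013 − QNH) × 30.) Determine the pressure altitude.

Pressure correction = (1013 − 972) × 30 = +1230 ft.
Pressure altitude = 1980 + (+1230) = 3210 ft.

3210 ft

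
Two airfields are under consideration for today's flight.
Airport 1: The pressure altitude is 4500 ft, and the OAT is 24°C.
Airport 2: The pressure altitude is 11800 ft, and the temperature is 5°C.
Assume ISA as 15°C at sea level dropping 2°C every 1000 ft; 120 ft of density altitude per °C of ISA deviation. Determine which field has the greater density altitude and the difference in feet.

Airport 1: ISA temp = 6°C, deviation +18°C, DA = 4500 + 120 × 18 = 6660 ft.
Airport 2: ISA temp = -8.6°C, deviation +13.6°C, DA = 11800 + 120 × 13.6 = 13432 ft.
Airport 2 is higher by 13432 − 6660 = 6772 ft.

Airport 2 by 6772 ft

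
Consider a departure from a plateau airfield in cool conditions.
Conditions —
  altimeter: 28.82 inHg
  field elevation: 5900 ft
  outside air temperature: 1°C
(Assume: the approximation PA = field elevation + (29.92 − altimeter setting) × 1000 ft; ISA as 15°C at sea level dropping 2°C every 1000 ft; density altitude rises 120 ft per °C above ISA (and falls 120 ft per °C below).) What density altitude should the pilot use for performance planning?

Pressure altitude = 5900 + (29.92 − 28.82) × 1000 = 5900 + (+1100) = 7000 ft.
ISA temperature at 7000 ft = 15 − 2 × (7000/1000) = 1°C.
ISA deviation = 1 − 1 = 0°C.
Density altitude = 7000 + 120 × (0) = 7000 ft.

7000 ft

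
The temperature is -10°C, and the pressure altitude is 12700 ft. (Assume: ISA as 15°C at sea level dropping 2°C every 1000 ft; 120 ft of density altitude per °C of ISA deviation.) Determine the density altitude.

ISA temperature at 12700 ft = 15 − 2 × (12700/1000) = -10.4°C.
ISA deviation = -10 − (-10.4) = +0.4°C.
Density altitude = 12700 + 120 × (0.4) = 12700 + (+48) = 12748 ft.

12748 ft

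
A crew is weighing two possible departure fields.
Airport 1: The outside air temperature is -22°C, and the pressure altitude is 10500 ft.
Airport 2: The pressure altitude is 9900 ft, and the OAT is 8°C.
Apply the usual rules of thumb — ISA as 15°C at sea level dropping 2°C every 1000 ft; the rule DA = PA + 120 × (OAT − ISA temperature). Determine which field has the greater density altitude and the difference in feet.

Airport 2 by 2856 ft

Airport 1: ISA temp = -6°C, deviation -16°C, DA = 10500 + 120 × (-16) = 8580 ft.
Airport 2: ISA temp = -4.8°C, deviation +12.8°C, DA = 9900 + 120 × 12.8 = 11436 ft.
Airport 2 is higher by 11436 − 8580 = 2856 ft.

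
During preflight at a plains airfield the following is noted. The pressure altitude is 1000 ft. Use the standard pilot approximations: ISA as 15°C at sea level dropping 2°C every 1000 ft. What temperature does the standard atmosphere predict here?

ISA temperature = 15 − 2 × (1000/1000) = 15 − 2 = 13°C.

13°C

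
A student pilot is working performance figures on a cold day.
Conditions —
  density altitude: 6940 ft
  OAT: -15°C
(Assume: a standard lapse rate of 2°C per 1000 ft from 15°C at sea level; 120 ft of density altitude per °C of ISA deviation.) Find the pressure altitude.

DA = PA + 120 × (OAT − (15 − 2·PA/1000)) = PA + 120·OAT − 1800 + 0.24·PA = 1.24·PA + 120·OAT − 1800.
So 1.24·PA = 6940 − 120 × (-15) + 1800 = 10540.
PA = 10540 / 1.24 = 8500 ft.

8500 ft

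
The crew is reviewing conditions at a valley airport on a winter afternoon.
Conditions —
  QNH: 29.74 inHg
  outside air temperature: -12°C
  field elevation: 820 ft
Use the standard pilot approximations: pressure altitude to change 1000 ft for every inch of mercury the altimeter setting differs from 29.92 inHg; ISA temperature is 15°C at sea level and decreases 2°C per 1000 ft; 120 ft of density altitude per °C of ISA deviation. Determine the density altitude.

Pressure altitude = 820 + (29.92 − 29.74) × 1000 = 820 + (+180) = 1000 ft.
ISA temperature at 1000 ft = 15 − 2 × (1000/1000) = 13°C.
ISA deviation = -12 − 13 = -25°C.
Density altitude = 1000 + 120 × (-25) = -2000 ft.

-2000 ft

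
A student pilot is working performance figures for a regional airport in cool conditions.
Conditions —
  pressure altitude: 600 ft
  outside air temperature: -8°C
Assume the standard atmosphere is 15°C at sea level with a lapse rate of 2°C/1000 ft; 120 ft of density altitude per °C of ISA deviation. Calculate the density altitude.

ISA temperature at 600 ft = 15 − 2 × (600/1000) = 13.8°C.
ISA deviation = -8 − 13.8 = -21.8°C.
Density altitude = 600 + 120 × (-21.8) = 600 + (-2616) = -2016 ft.

-2016 ft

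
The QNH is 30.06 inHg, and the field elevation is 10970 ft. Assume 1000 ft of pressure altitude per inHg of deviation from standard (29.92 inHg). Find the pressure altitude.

Pressure correction = (29.92 − 30.06) × 1000 = -140 ft.
Pressure altitude = 10970 + (-140) = 10830 ft.

10830 ft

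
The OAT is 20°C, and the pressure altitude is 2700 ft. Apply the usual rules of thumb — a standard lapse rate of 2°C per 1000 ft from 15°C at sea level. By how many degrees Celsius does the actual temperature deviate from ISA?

ISA+10.4°C

ISA temperature at 2700 ft = 15 − 2 × (2700/1000) = 9.6°C.
Deviation = OAT − ISA = 20 − 9.6 = +10.4°C.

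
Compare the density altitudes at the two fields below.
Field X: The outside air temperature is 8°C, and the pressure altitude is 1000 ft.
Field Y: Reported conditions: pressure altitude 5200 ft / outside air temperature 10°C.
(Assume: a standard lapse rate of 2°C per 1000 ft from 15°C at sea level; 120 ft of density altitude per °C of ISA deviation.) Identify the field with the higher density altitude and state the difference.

Field X: ISA temp = 13°C, deviation -5°C, DA = 1000 + 120 × (-5) = 400 ft.
Field Y: ISA temp = 4.6°C, deviation +5.4°C, DA = 5200 + 120 × 5.4 = 5848 ft.
Field Y is higher by 5848 − 400 = 5448 ft.

Field Y by 5448 ft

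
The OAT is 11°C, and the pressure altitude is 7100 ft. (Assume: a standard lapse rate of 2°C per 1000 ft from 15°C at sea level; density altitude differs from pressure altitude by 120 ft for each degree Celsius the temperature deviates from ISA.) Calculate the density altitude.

8324 ft

ISA temperature at 7100 ft = 15 − 2 × (7100/1000) = 0.8°C.
ISA deviation = 11 − 0.8 = +10.2°C.
Density altitude = 7100 + 120 × (10.2) = 7100 + (+1224) = 8324 ft.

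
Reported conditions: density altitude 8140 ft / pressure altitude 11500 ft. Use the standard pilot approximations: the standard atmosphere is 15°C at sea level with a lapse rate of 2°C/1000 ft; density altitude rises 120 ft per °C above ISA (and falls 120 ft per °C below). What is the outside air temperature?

-36°C

Density altitude − pressure altitude = 8140 − 11500 = -3360 ft.
At 120 ft/°C that is an ISA deviation of -3360/120 = -28°C.
ISA temperature at 11500 ft = 15 − 2 × (11500/1000) = -8°C.
OAT = ISA + deviation = -8 + (-28) = -36°C.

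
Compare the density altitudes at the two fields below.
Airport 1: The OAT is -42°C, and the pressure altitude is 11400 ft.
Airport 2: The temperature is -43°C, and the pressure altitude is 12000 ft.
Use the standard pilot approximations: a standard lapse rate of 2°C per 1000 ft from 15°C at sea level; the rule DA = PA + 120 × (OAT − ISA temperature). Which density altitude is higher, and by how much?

Airport 1: ISA temp = -7.8°C, deviation -34.2°C, DA = 11400 + 120 × (-34.2) = 7296 ft.
Airport 2: ISA temp = -9°C, deviation -34°C, DA = 12000 + 120 × (-34) = 7920 ft.
Airport 2 is higher by 7920 − 7296 = 624 ft.

Airport 2 by 624 ft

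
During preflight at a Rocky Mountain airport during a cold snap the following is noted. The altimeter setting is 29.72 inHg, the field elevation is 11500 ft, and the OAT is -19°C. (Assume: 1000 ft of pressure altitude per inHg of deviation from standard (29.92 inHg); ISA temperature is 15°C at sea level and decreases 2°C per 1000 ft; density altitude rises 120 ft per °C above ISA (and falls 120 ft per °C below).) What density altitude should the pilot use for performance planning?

10428 ft

Pressure altitude = 11500 + (29.92 − 29.72) × 1000 = 11500 + (+200) = 11700 ft.
ISA temperature at 11700 ft = 15 − 2 × (11700/1000) = -8.4°C.
ISA deviation = -19 − (-8.4) = -10.6°C.
Density altitude = 11700 + 120 × (-10.6) = 10428 ft.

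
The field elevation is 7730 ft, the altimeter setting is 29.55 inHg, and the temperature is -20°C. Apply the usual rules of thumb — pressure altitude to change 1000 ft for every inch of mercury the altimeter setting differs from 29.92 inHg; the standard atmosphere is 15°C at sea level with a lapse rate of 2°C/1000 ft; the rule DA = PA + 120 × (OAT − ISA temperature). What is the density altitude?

5844 ft

Pressure altitude = 7730 + (29.92 − 29.55) × 1000 = 7730 + (+370) = 8100 ft.
ISA temperature at 8100 ft = 15 − 2 × (8100/1000) = -1.2°C.
ISA deviation = -20 − (-1.2) = -18.8°C.
Density altitude = 8100 + 120 × (-18.8) = 5844 ft.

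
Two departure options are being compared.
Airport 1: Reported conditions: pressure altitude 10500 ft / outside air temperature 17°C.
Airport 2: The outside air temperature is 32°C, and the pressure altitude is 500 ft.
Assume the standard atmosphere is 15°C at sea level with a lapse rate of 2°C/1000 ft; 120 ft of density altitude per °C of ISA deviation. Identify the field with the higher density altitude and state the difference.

Airport 1: ISA temp = -6°C, deviation +23°C, DA = 10500 + 120 × 23 = 13260 ft.
Airport 2: ISA temp = 14°C, deviation +18°C, DA = 500 + 120 × 18 = 2660 ft.
Airport 1 is higher by 13260 − 2660 = 10600 ft.

Airport 1 by 10600 ft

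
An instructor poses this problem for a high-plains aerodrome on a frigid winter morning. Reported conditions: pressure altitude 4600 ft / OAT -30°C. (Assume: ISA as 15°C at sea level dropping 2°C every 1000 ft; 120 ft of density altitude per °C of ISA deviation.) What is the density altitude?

ISA temperature at 4600 ft = 15 − 2 × (4600/1000) = 5.8°C.
ISA deviation = -30 − 5.8 = -35.8°C.
Density altitude = 4600 + 120 × (-35.8) = 4600 + (-4296) = 304 ft.

304 ft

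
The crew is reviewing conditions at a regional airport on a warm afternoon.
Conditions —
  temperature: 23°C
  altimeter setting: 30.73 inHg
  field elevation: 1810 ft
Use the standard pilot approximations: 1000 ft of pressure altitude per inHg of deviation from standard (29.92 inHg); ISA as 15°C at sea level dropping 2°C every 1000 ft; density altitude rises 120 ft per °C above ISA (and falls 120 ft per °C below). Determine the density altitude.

Pressure altitude = 1810 + (29.92 − 30.73) × 1000 = 1810 + (-810) = 1000 ft.
ISA temperature at 1000 ft = 15 − 2 × (1000/1000) = 13°C.
ISA deviation = 23 − 13 = +10°C.
Density altitude = 1000 + 120 × (10) = 2200 ft.

2200 ft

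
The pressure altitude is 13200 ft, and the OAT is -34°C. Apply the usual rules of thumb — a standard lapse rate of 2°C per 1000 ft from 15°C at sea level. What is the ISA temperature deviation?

ISA-22.6°C

ISA temperature at 13200 ft = 15 − 2 × (13200/1000) = -11.4°C.
Deviation = OAT − ISA = -34 − (-11.4) = -22.6°C.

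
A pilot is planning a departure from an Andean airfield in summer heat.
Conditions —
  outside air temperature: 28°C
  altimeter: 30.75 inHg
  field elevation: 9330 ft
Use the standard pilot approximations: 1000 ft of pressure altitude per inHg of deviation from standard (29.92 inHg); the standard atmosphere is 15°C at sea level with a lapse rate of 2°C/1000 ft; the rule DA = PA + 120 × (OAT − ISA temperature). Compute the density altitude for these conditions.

12100 ft

Pressure altitude = 9330 + (29.92 − 30.75) × 1000 = 9330 + (-830) = 8500 ft.
ISA temperature at 8500 ft = 15 − 2 × (8500/1000) = -2°C.
ISA deviation = 28 − (-2) = +30°C.
Density altitude = 8500 + 120 × (30) = 12100 ft.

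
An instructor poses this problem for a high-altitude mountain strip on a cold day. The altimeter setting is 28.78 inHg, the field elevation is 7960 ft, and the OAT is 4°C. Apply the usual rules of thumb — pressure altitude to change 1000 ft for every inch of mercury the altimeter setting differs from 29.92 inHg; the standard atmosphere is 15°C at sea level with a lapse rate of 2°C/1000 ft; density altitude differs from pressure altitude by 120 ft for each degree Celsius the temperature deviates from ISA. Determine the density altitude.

Pressure altitude = 7960 + (29.92 − 28.78) × 1000 = 7960 + (+1140) = 9100 ft.
ISA temperature at 9100 ft = 15 − 2 × (9100/1000) = -3.2°C.
ISA deviation = 4 − (-3.2) = +7.2°C.
Density altitude = 9100 + 120 × (7.2) = 9964 ft.

9964 ft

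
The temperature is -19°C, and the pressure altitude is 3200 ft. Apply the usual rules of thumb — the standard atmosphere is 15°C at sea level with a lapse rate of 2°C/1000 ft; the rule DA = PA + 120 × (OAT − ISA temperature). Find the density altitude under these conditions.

ISA temperature at 3200 ft = 15 − 2 × (3200/1000) = 8.6°C.
ISA deviation = -19 − 8.6 = -27.6°C.
Density altitude = 3200 + 120 × (-27.6) = 3200 + (-3312) = -112 ft.

-112 ft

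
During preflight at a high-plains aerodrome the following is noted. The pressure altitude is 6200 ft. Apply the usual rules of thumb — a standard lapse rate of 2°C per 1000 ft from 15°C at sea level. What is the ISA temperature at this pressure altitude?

2.6°C

ISA temperature = 15 − 2 × (6200/1000) = 15 − 12.4 = 2.6°C.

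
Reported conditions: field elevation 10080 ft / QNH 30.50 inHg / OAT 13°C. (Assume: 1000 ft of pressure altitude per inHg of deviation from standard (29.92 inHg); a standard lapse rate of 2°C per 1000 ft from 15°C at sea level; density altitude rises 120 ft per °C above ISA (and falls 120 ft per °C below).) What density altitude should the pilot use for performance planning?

11540 ft

Pressure altitude = 10080 + (29.92 − 30.50) × 1000 = 10080 + (-580) = 9500 ft.
ISA temperature at 9500 ft = 15 − 2 × (9500/1000) = -4°C.
ISA deviation = 13 − (-4) = +17°C.
Density altitude = 9500 + 120 × (17) = 11540 ft.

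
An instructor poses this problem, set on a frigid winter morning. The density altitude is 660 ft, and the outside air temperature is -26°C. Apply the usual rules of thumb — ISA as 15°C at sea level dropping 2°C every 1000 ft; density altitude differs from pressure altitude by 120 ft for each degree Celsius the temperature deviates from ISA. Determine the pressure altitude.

4500 ft

DA = PA + 120 × (OAT − (15 − 2·PA/1000)) = PA + 120·OAT − 1800 + 0.24·PA = 1.24·PA + 120·OAT − 1800.
So 1.24·PA = 660 − 120 × (-26) + 1800 = 5580.
PA = 5580 / 1.24 = 4500 ft.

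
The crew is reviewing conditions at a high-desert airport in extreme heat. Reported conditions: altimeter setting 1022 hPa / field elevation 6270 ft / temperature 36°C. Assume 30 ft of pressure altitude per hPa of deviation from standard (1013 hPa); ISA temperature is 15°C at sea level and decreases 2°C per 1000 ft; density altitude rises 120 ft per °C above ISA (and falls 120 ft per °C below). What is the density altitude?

Pressure altitude = 6270 + (1013 − 1022) × 30 = 6270 + (-270) = 6000 ft.
ISA temperature at 6000 ft = 15 − 2 × (6000/1000) = 3°C.
ISA deviation = 36 − 3 = +33°C.
Density altitude = 6000 + 120 × (33) = 9960 ft.

9960 ft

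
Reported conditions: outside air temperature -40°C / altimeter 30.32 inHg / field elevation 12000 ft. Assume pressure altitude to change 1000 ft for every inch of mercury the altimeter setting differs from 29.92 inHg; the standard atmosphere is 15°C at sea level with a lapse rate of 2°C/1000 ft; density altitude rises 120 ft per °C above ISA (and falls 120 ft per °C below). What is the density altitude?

7784 ft

Pressure altitude = 12000 + (29.92 − 30.32) × 1000 = 12000 + (-400) = 11600 ft.
ISA temperature at 11600 ft = 15 − 2 × (11600/1000) = -8.2°C.
ISA deviation = -40 − (-8.2) = -31.8°C.
Density altitude = 11600 + 120 × (-31.8) = 7784 ft.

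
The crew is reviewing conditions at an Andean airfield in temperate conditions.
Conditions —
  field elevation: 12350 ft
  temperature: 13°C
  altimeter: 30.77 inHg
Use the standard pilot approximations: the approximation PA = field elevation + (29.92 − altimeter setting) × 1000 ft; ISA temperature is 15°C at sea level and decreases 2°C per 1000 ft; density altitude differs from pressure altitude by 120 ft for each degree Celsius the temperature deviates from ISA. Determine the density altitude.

14020 ft

Pressure altitude = 12350 + (29.92 − 30.77) × 1000 = 12350 + (-850) = 11500 ft.
ISA temperature at 11500 ft = 15 − 2 × (11500/1000) = -8°C.
ISA deviation = 13 − (-8) = +21°C.
Density altitude = 11500 + 120 × (21) = 14020 ft.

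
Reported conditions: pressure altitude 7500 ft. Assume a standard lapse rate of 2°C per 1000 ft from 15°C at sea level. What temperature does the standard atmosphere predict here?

ISA temperature = 15 − 2 × (7500/1000) = 15 − 15 = 0°C.

0°C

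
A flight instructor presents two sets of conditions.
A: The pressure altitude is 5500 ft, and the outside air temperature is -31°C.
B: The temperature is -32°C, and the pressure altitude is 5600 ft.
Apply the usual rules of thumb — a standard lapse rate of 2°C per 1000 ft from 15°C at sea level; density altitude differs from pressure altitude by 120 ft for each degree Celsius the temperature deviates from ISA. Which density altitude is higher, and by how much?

A: ISA temp = 4°C, deviation -35°C, DA = 5500 + 120 × (-35) = 1300 ft.
B: ISA temp = 3.8°C, deviation -35.8°C, DA = 5600 + 120 × (-35.8) = 1304 ft.
B is higher by 1304 − 1300 = 4 ft.

B by 4 ft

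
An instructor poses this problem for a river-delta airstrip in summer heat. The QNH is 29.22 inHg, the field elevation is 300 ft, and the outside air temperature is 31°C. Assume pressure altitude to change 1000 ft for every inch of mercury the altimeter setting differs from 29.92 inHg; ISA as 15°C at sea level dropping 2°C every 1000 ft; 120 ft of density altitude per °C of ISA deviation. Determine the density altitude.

Pressure altitude = 300 + (29.92 − 29.22) × 1000 = 300 + (+700) = 1000 ft.
ISA temperature at 1000 ft = 15 − 2 × (1000/1000) = 13°C.
ISA deviation = 31 − 13 = +18°C.
Density altitude = 1000 + 120 × (18) = 3160 ft.

3160 ft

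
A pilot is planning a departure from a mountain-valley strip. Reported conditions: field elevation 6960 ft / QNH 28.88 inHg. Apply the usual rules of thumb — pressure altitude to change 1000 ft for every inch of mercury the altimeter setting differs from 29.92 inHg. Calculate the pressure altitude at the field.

Pressure correction = (29.92 − 28.88) × 1000 = +1040 ft.
Pressure altitude = 6960 + (+1040) = 8000 ft.

8000 ft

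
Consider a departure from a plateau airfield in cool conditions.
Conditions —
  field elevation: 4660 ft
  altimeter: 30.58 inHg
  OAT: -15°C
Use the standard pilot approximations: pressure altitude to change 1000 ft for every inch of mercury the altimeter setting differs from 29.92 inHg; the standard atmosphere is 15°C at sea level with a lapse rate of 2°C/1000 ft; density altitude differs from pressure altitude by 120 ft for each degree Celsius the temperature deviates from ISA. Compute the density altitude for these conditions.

1360 ft

Pressure altitude = 4660 + (29.92 − 30.58) × 1000 = 4660 + (-660) = 4000 ft.
ISA temperature at 4000 ft = 15 − 2 × (4000/1000) = 7°C.
ISA deviation = -15 − 7 = -22°C.
Density altitude = 4000 + 120 × (-22) = 1360 ft.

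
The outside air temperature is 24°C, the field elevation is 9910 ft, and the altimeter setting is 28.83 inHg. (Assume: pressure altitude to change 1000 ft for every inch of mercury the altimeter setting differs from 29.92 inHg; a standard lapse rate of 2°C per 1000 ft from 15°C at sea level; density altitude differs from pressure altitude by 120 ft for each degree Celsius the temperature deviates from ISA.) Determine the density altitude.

Pressure altitude = 9910 + (29.92 − 28.83) × 1000 = 9910 + (+1090) = 11000 ft.
ISA temperature at 11000 ft = 15 − 2 × (11000/1000) = -7°C.
ISA deviation = 24 − (-7) = +31°C.
Density altitude = 11000 + 120 × (31) = 14720 ft.

14720 ft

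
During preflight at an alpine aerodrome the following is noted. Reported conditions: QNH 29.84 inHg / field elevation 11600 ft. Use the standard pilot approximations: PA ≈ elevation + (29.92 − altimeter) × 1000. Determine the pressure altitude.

11680 ft

Pressure correction = (29.92 − 29.84) × 1000 = +80 ft.
Pressure altitude = 11600 + (+80) = 11680 ft.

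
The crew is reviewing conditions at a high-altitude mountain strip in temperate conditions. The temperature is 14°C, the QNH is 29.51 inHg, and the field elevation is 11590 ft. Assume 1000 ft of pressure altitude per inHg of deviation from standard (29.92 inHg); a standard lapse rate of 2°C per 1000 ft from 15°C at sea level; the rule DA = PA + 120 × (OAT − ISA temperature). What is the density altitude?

Pressure altitude = 11590 + (29.92 − 29.51) × 1000 = 11590 + (+410) = 12000 ft.
ISA temperature at 12000 ft = 15 − 2 × (12000/1000) = -9°C.
ISA deviation = 14 − (-9) = +23°C.
Density altitude = 12000 + 120 × (23) = 14760 ft.

14760 ft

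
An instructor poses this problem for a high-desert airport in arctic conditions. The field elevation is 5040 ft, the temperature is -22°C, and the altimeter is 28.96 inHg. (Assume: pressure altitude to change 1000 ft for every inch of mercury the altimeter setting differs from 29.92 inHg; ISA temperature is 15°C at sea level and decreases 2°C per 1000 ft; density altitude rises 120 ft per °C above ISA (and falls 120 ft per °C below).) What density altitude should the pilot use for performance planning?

Pressure altitude = 5040 + (29.92 − 28.96) × 1000 = 5040 + (+960) = 6000 ft.
ISA temperature at 6000 ft = 15 − 2 × (6000/1000) = 3°C.
ISA deviation = -22 − 3 = -25°C.
Density altitude = 6000 + 120 × (-25) = 3000 ft.

3000 ft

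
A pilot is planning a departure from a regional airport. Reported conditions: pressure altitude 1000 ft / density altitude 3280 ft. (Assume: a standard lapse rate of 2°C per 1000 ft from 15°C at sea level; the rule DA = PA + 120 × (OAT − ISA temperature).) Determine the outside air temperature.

Density altitude − pressure altitude = 3280 − 1000 = +2280 ft.
At 120 ft/°C that is an ISA deviation of 2280/120 = +19°C.
ISA temperature at 1000 ft = 15 − 2 × (1000/1000) = 13°C.
OAT = ISA + deviation = 13 + (+19) = 32°C.

32°C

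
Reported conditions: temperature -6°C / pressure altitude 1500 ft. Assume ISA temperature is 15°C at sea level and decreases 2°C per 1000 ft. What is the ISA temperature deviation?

ISA-18°C

ISA temperature at 1500 ft = 15 − 2 × (1500/1000) = 12°C.
Deviation = OAT − ISA = -6 − 12 = -18°C.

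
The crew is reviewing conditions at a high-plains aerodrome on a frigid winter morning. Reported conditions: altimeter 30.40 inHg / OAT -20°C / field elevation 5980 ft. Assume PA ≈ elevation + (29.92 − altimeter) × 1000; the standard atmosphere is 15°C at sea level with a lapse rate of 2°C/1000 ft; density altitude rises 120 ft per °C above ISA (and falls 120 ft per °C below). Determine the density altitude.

2620 ft

Pressure altitude = 5980 + (29.92 − 30.40) × 1000 = 5980 + (-480) = 5500 ft.
ISA temperature at 5500 ft = 15 − 2 × (5500/1000) = 4°C.
ISA deviation = -20 − 4 = -24°C.
Density altitude = 5500 + 120 × (-24) = 2620 ft.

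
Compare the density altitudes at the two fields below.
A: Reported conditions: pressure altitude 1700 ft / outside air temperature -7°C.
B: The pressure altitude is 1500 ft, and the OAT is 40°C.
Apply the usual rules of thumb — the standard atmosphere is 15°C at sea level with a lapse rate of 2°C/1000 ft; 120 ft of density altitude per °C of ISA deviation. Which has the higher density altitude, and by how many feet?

A: ISA temp = 11.6°C, deviation -18.6°C, DA = 1700 + 120 × (-18.6) = -532 ft.
B: ISA temp = 12°C, deviation +28°C, DA = 1500 + 120 × 28 = 4860 ft.
B is higher by 4860 − (-532) = 5392 ft.

B by 5392 ft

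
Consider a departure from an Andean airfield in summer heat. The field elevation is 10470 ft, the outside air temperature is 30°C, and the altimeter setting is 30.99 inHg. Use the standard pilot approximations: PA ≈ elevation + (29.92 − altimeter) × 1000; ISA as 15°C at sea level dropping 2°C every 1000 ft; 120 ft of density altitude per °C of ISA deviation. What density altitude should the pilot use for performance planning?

Pressure altitude = 10470 + (29.92 − 30.99) × 1000 = 10470 + (-1070) = 9400 ft.
ISA temperature at 9400 ft = 15 − 2 × (9400/1000) = -3.8°C.
ISA deviation = 30 − (-3.8) = +33.8°C.
Density altitude = 9400 + 120 × (33.8) = 13456 ft.

13456 ft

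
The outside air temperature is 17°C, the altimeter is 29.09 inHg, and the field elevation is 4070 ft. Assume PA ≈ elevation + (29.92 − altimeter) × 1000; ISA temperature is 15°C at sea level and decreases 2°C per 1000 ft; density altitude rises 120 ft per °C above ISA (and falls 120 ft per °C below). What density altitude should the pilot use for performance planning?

6316 ft

Pressure altitude = 4070 + (29.92 − 29.09) × 1000 = 4070 + (+830) = 4900 ft.
ISA temperature at 4900 ft = 15 − 2 × (4900/1000) = 5.2°C.
ISA deviation = 17 − 5.2 = +11.8°C.
Density altitude = 4900 + 120 × (11.8) = 6316 ft.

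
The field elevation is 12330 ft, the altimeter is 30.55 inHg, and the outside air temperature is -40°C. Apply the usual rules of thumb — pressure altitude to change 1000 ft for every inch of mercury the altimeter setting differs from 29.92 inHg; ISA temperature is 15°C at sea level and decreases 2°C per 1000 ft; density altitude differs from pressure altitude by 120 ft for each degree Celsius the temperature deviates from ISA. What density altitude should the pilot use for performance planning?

7908 ft

Pressure altitude = 12330 + (29.92 − 30.55) × 1000 = 12330 + (-630) = 11700 ft.
ISA temperature at 11700 ft = 15 − 2 × (11700/1000) = -8.4°C.
ISA deviation = -40 − (-8.4) = -31.6°C.
Density altitude = 11700 + 120 × (-31.6) = 7908 ft.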